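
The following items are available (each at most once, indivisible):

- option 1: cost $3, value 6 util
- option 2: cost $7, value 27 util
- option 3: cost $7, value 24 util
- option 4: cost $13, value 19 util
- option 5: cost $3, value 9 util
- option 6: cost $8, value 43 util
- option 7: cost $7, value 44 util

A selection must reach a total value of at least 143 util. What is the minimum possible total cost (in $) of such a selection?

Subsets with value ≥ 143, sorted by total cost:
- option 2+option 3+option 5+option 6+option 7: cost 32, value 147
- option 1+option 2+option 3+option 6+option 7: cost 32, value 144
- option 1+option 2+option 3+option 5+option 6+option 7: cost 35, value 153
Minimum cost: 32 $.

32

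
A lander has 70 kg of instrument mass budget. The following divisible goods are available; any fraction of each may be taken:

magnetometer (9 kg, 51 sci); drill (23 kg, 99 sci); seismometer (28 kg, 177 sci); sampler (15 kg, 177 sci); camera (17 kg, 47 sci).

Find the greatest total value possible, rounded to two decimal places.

Take in order of value per unit:
- sampler (177/15 per unit): all 15 → value 177, running total 177.00
- seismometer (177/28 per unit): all 28 → value 177, running total 354.00
- magnetometer (51/9 per unit): all 9 → value 51, running total 405.00
- drill (99/23 per unit): 18 of 23 → value 18×99/23 = 77.4783, running total 482.48
Total 482.48.

482.48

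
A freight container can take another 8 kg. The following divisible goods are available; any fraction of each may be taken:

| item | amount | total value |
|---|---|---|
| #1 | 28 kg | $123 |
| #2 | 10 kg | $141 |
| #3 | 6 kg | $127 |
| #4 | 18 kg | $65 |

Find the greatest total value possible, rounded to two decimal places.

Take in order of value per unit:
- #3 (127/6 per unit): all 6 → value 127, running total 127.00
- #2 (141/10 per unit): 2 of 10 → value 2×141/10 = 28.2000, running total 155.20
Total 155.20.

155.20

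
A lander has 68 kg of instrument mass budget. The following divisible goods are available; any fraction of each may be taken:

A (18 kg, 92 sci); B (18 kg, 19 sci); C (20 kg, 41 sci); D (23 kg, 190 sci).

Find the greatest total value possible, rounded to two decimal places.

330.39

Take in order of value per unit:
- D (190/23 per unit): all 23 → value 190, running total 190.00
- A (92/18 per unit): all 18 → value 92, running total 282.00
- C (41/20 per unit): all 20 → value 41, running total 323.00
- B (19/18 per unit): 7 of 18 → value 7×19/18 = 7.3889, running total 330.39
Total 330.39.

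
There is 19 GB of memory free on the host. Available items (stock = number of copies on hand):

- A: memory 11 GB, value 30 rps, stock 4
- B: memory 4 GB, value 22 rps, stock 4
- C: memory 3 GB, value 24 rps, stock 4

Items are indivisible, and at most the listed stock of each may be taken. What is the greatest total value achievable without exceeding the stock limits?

Best selections within memory 19 and stock limits:
- 1×B + 4×C: memory 16, value 118
- 2×B + 3×C: memory 17, value 116
Best: 118 rps.

118 rps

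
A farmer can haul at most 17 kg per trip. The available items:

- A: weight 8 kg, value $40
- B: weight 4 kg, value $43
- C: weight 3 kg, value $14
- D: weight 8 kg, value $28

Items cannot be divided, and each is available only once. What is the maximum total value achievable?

$97

Check high-value combinations within 17 kg:
- A+B+C: weight 8+4+3=15, value 40+43+14=97
- B+C+D: weight 4+3+8=15, value 43+14+28=85
- A+B: weight 8+4=12, value 40+43=83
Best: $97.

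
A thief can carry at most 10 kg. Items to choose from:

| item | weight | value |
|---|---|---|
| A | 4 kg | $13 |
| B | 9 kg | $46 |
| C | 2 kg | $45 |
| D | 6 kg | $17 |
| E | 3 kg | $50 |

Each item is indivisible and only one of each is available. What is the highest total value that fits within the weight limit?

Check high-value combinations within 10 kg:
- A+C+E: weight 4+2+3=9, value 13+45+50=108
- C+E: weight 2+3=5, value 45+50=95
- D+E: weight 6+3=9, value 17+50=67
- A+E: weight 4+3=7, value 13+50=63
- C+D: weight 2+6=8, value 45+17=62
Best: $108.

$108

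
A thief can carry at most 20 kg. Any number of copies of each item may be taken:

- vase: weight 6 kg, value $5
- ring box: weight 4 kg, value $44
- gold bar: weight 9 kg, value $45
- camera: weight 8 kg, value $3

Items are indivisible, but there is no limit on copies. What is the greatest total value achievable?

$220

Best value-per-unit is ring box at 44/4, and filling with it alone uses weight 5×4=20. No mix of the others beats 5×44 = 220.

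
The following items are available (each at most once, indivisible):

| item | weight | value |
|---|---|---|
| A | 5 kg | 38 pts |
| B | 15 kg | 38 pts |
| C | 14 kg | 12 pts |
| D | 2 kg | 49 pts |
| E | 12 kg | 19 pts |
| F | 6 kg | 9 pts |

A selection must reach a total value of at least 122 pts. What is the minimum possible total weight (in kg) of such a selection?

Subsets with value ≥ 122, sorted by total weight:
- A+B+D: weight 22, value 125
- A+B+D+F: weight 28, value 134
- A+B+D+E: weight 34, value 144
Minimum weight: 22 kg.

22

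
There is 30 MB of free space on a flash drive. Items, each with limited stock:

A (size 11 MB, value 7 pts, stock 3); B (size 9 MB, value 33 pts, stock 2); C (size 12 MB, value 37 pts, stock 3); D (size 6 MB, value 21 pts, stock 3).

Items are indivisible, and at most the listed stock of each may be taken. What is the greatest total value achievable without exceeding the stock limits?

Best selections within size 30 and stock limits:
- 2×B + 2×D: size 30, value 108
- 2×B + 1×C: size 30, value 103
- 1×C + 3×D: size 30, value 100
- 1×B + 3×D: size 27, value 96
Best: 108 pts.

108 pts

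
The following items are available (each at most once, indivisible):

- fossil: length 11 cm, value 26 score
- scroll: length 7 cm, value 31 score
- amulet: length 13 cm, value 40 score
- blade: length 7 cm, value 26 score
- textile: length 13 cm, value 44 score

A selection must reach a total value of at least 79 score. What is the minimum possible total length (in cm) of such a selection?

25

Subsets with value ≥ 79, sorted by total length:
- fossil+scroll+blade: length 25, value 83
- amulet+textile: length 26, value 84
- scroll+blade+textile: length 27, value 101
Minimum length: 25 cm.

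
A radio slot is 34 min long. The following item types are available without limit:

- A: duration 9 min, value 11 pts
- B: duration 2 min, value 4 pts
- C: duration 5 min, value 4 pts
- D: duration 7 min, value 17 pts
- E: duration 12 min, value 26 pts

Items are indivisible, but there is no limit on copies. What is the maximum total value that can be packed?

Best value-per-unit is D at 17/7; filling with it alone gives 4×17 = 68.
Optimal mix: 3×B + 4×D → duration 34, value 80.

80 pts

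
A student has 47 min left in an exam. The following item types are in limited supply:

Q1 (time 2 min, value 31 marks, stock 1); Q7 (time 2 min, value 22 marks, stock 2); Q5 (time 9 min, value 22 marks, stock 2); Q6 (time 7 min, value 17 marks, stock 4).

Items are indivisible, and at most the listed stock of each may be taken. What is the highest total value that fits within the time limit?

170 marks

Best selections within time 47 and stock limits:
- 1×Q1 + 2×Q7 + 2×Q5 + 3×Q6: time 45, value 170
- 1×Q1 + 2×Q7 + 1×Q5 + 4×Q6: time 43, value 165
Best: 170 marks.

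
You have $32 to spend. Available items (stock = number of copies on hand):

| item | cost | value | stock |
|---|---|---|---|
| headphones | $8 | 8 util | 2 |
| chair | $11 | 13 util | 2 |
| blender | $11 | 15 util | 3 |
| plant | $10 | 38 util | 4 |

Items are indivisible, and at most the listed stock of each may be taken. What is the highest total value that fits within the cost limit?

Top feasible selections:
- 3×plant: cost 30, value 114
- 1×blender + 2×plant: cost 31, value 91
Best: 114 util.

114 util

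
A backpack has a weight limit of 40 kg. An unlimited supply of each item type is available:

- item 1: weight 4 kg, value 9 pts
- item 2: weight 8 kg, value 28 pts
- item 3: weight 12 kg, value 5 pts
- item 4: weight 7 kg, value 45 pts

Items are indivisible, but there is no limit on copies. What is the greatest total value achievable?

234 pts

Best value-per-unit is item 4 at 45/7; filling with it alone gives 5×45 = 225.
Optimal mix: 1×item 1 + 5×item 4 → weight 39, value 234.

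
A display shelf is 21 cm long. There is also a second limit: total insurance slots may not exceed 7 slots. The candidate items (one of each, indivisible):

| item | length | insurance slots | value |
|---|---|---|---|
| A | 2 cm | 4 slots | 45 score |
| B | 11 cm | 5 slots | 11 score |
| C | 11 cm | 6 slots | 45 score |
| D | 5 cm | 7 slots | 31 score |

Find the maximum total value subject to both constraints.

45 score

Feasible sets respecting both limits:
- A: length 2, insurance slots 4, value 45
- C: length 11, insurance slots 6, value 45
- D: length 5, insurance slots 7, value 31
- B: length 11, insurance slots 5, value 11
Best: 45 score.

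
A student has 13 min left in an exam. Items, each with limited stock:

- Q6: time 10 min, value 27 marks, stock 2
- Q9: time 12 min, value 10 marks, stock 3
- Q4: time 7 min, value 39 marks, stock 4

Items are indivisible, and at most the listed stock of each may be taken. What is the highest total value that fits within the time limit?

39 marks

Top feasible selections:
- 1×Q4: time 7, value 39
- 1×Q6: time 10, value 27
Best: 39 marks.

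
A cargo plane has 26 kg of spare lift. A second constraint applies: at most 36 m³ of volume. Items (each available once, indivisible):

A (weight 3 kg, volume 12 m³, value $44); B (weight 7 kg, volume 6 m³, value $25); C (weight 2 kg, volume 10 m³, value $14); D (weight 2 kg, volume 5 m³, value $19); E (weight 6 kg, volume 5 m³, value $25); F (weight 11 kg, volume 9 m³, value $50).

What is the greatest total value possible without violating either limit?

$138

Feasible sets respecting both limits:
- A+B+D+F: weight 23, volume 32, value 138
- A+D+E+F: weight 22, volume 31, value 138
- A+C+E+F: weight 22, volume 36, value 133
Best: $138.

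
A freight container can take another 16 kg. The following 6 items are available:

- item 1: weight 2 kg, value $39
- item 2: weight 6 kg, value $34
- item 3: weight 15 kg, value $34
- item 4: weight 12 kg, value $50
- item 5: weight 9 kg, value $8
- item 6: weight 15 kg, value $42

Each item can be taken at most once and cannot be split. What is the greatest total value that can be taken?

Check high-value combinations within 16 kg:
- item 1+item 4: weight 2+12=14, value 39+50=89
- item 1+item 2: weight 2+6=8, value 39+34=73
- item 4: weight 12, value 50
- item 1+item 5: weight 2+9=11, value 39+8=47
Best: $89.

$89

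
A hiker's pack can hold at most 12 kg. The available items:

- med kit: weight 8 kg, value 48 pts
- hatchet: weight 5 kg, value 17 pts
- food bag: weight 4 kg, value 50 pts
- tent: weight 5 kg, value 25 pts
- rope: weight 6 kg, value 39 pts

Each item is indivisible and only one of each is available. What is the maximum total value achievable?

98 pts

Check high-value combinations within 12 kg:
- med kit+food bag: weight 8+4=12, value 48+50=98
- food bag+rope: weight 4+6=10, value 50+39=89
- food bag+tent: weight 4+5=9, value 50+25=75
Best: 98 pts.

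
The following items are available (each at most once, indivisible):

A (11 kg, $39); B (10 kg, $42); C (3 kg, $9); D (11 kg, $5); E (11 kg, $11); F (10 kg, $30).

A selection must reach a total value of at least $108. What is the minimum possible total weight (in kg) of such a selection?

31

Subsets with value ≥ 108, sorted by total weight:
- A+B+F: weight 31, value 111
- A+B+C+F: weight 34, value 120
- A+B+E+F: weight 42, value 122
- A+B+D+F: weight 42, value 116
Minimum weight: 31 kg.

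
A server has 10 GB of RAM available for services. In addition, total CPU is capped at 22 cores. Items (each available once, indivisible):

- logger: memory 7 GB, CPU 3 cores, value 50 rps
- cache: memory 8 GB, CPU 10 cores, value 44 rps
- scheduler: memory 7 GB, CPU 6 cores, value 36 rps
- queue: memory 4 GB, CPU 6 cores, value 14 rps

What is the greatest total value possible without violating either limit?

Feasible sets respecting both limits:
- logger: memory 7, CPU 3, value 50
- cache: memory 8, CPU 10, value 44
- scheduler: memory 7, CPU 6, value 36
- queue: memory 4, CPU 6, value 14
Best: 50 rps.

50 rps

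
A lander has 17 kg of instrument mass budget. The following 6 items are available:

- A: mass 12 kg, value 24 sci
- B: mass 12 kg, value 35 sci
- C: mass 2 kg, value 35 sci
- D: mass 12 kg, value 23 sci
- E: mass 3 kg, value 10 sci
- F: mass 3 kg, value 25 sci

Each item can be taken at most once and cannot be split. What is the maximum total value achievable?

95 sci

Check high-value combinations within 17 kg:
- B+C+F: mass 12+2+3=17, value 35+35+25=95
- A+C+F: mass 12+2+3=17, value 24+35+25=84
- C+D+F: mass 2+12+3=17, value 35+23+25=83
- B+C+E: mass 12+2+3=17, value 35+35+10=80
Best: 95 sci.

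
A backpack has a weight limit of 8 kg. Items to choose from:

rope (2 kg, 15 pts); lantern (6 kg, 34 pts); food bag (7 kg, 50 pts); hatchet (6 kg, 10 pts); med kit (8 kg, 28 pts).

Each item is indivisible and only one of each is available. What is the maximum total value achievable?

50 pts

Check high-value combinations within 8 kg:
- food bag: weight 7, value 50
- rope+lantern: weight 2+6=8, value 15+34=49
- lantern: weight 6, value 34
- med kit: weight 8, value 28
- rope+hatchet: weight 2+6=8, value 15+10=25
Best: 50 pts.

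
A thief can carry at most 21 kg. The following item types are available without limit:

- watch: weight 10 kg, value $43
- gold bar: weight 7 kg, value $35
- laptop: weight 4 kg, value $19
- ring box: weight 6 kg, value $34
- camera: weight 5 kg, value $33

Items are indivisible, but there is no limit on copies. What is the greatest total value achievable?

$133

Best value-per-unit is camera at 33/5; filling with it alone gives 4×33 = 132.
Optimal mix: 1×ring box + 3×camera → weight 21, value 133.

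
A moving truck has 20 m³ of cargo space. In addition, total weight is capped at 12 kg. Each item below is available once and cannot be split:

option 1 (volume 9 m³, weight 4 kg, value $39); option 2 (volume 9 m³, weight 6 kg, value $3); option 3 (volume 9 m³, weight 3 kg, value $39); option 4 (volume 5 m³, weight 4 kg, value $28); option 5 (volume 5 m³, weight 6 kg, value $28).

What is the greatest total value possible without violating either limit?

Feasible sets respecting both limits:
- option 1+option 3: volume 18, weight 7, value 78
- option 1+option 4: volume 14, weight 8, value 67
- option 3+option 4: volume 14, weight 7, value 67
Best: $78.

$78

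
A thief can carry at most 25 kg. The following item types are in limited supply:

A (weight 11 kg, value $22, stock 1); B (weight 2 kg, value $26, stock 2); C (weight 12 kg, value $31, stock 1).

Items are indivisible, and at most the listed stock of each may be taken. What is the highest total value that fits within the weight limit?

Top feasible selections:
- 2×B + 1×C: weight 16, value 83
- 1×A + 1×B + 1×C: weight 25, value 79
- 1×A + 2×B: weight 15, value 74
- 1×B + 1×C: weight 14, value 57
Best: $83.

$83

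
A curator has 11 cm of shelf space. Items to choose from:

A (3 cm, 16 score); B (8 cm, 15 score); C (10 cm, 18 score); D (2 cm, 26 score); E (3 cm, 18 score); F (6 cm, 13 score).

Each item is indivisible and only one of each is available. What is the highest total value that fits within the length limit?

60 score

Check high-value combinations within 11 cm:
- A+D+E: length 3+2+3=8, value 16+26+18=60
- D+E+F: length 2+3+6=11, value 26+18+13=57
- A+D+F: length 3+2+6=11, value 16+26+13=55
Best: 60 score.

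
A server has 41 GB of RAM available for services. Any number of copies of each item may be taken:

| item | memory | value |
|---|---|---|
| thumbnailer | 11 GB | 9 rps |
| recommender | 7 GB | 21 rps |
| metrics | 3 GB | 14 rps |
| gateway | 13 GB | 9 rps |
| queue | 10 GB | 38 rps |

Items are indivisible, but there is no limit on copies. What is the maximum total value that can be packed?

Best value-per-unit is metrics at 14/3, and filling with it alone uses memory 13×3=39. No mix of the others beats 13×14 = 182.

182 rps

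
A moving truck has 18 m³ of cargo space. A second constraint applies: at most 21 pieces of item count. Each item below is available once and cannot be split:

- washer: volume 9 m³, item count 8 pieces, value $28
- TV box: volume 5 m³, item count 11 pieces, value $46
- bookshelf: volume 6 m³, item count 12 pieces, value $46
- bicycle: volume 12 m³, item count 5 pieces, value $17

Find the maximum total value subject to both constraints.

$74

Feasible sets respecting both limits:
- washer+TV box: volume 14, item count 19, value 74
- washer+bookshelf: volume 15, item count 20, value 74
- TV box+bicycle: volume 17, item count 16, value 63
Best: $74.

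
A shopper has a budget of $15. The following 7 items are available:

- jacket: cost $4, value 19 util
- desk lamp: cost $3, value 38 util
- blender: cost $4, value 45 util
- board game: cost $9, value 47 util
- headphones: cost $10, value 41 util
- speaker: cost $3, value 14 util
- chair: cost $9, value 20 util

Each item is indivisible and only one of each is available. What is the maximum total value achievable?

Check high-value combinations within $15:
- jacket+desk lamp+blender+speaker: cost 4+3+4+3=14, value 19+38+45+14=116
- jacket+desk lamp+blender: cost 4+3+4=11, value 19+38+45=102
- desk lamp+board game+speaker: cost 3+9+3=15, value 38+47+14=99
- desk lamp+blender+speaker: cost 3+4+3=10, value 38+45+14=97
Best: 116 util.

116 util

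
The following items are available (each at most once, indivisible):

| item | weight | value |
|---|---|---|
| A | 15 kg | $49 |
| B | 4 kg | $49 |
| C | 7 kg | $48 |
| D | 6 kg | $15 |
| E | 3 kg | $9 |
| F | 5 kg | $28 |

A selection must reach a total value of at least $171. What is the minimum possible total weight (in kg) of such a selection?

31

Subsets with value ≥ 171, sorted by total weight:
- A+B+C+F: weight 31, value 174
- A+B+C+E+F: weight 34, value 183
- A+B+C+D+F: weight 37, value 189
Minimum weight: 31 kg.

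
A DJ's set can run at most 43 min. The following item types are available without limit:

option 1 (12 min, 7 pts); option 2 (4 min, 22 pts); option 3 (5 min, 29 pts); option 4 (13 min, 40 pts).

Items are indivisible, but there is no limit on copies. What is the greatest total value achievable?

Best value-per-unit is option 3 at 29/5; filling with it alone gives 8×29 = 232.
Optimal mix: 2×option 2 + 7×option 3 → duration 43, value 247.

247 pts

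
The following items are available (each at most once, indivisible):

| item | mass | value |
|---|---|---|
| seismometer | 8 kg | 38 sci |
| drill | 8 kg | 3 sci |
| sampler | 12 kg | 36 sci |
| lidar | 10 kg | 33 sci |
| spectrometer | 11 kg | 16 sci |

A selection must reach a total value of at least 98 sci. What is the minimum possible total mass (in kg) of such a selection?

30

Subsets with value ≥ 98, sorted by total mass:
- seismometer+sampler+lidar: mass 30, value 107
- seismometer+drill+sampler+lidar: mass 38, value 110
- seismometer+sampler+lidar+spectrometer: mass 41, value 123
- seismometer+drill+sampler+lidar+spectrometer: mass 49, value 126
Minimum mass: 30 kg.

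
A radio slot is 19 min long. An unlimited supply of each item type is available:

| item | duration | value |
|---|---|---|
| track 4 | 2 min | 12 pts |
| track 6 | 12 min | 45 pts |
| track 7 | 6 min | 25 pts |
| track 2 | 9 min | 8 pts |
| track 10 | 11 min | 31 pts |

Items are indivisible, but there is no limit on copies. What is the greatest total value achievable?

108 pts

Best value-per-unit is track 4 at 12/2, and filling with it alone uses duration 9×2=18. No mix of the others beats 9×12 = 108.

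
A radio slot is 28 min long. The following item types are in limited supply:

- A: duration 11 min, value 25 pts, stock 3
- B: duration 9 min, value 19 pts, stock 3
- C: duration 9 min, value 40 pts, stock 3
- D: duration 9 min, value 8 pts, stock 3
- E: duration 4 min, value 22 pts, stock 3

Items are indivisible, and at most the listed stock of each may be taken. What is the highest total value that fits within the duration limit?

124 pts

Top feasible selections:
- 2×C + 2×E: duration 26, value 124
- 3×C: duration 27, value 120
- 1×A + 1×C + 2×E: duration 28, value 109
Best: 124 pts.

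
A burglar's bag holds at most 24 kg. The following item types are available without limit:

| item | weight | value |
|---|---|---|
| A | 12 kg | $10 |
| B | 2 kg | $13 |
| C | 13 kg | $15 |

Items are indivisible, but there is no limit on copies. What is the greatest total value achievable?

$156

Best value-per-unit is B at 13/2, and filling with it alone uses weight 12×2=24. No mix of the others beats 12×13 = 156.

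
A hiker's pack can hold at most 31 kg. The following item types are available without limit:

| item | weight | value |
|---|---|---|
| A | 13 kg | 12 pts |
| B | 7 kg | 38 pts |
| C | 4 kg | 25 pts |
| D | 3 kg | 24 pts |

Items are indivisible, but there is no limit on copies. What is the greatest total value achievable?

Best value-per-unit is D at 24/3; filling with it alone gives 10×24 = 240.
Optimal mix: 1×C + 9×D → weight 31, value 241.

241 pts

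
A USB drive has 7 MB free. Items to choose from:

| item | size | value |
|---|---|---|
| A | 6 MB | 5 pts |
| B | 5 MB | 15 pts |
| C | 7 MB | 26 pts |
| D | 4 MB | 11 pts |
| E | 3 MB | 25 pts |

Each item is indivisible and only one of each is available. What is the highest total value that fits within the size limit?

36 pts

Check high-value combinations within 7 MB:
- D+E: size 4+3=7, value 11+25=36
- C: size 7, value 26
- E: size 3, value 25
- B: size 5, value 15
- D: size 4, value 11
Best: 36 pts.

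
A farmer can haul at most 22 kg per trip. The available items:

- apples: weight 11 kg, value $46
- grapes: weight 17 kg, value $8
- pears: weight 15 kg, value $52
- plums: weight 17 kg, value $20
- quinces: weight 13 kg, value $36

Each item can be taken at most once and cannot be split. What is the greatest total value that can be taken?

Check high-value combinations within 22 kg:
- pears: weight 15, value 52
- apples: weight 11, value 46
- quinces: weight 13, value 36
- plums: weight 17, value 20
Best: $52.

$52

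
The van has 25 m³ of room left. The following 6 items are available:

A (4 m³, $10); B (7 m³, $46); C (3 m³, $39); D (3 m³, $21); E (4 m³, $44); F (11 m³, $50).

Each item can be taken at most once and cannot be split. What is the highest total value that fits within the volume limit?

$179

Check high-value combinations within 25 m³:
- B+C+E+F: volume 7+3+4+11=25, value 46+39+44+50=179
- A+C+D+E+F: volume 4+3+3+4+11=25, value 10+39+21+44+50=164
- B+D+E+F: volume 7+3+4+11=25, value 46+21+44+50=161
- A+B+C+D+E: volume 4+7+3+3+4=21, value 10+46+39+21+44=160
Best: $179.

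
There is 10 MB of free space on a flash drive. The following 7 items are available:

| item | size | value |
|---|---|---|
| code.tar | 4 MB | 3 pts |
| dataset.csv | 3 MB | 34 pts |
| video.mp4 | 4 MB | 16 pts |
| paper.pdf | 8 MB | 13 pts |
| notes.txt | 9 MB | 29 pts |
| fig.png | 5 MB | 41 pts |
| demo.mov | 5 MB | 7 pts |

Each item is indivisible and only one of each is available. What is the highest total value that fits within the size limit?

75 pts

Check high-value combinations within 10 MB:
- dataset.csv+fig.png: size 3+5=8, value 34+41=75
- video.mp4+fig.png: size 4+5=9, value 16+41=57
- dataset.csv+video.mp4: size 3+4=7, value 34+16=50
- fig.png+demo.mov: size 5+5=10, value 41+7=48
- code.tar+fig.png: size 4+5=9, value 3+41=44
Best: 75 pts.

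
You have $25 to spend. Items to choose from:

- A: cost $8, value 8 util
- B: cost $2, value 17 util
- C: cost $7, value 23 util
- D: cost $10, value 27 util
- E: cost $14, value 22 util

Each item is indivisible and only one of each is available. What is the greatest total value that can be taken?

This is a 0/1 knapsack; check combinations near the capacity.
- B+C+D: cost 2+7+10=19, value 17+23+27=67
- B+C+E: cost 2+7+14=23, value 17+23+22=62
- A+C+D: cost 8+7+10=25, value 8+23+27=58
- A+B+D: cost 8+2+10=20, value 8+17+27=52
Best: 67 util.

67 util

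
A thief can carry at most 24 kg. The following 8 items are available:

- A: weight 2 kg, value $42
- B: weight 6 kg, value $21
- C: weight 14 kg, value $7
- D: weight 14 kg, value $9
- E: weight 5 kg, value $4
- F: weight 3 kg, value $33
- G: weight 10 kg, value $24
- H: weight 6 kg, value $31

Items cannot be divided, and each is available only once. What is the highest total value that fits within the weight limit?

$131

Check high-value combinations within 24 kg:
- A+B+E+F+H: weight 2+6+5+3+6=22, value 42+21+4+33+31=131
- A+F+G+H: weight 2+3+10+6=21, value 42+33+24+31=130
- A+B+F+H: weight 2+6+3+6=17, value 42+21+33+31=127
Best: $131.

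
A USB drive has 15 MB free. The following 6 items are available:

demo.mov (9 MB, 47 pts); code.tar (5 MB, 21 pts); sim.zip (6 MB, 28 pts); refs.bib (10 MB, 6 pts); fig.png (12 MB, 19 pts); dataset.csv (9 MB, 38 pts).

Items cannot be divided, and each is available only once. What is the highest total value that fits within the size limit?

Check high-value combinations within 15 MB:
- demo.mov+sim.zip: size 9+6=15, value 47+28=75
- demo.mov+code.tar: size 9+5=14, value 47+21=68
- sim.zip+dataset.csv: size 6+9=15, value 28+38=66
- code.tar+dataset.csv: size 5+9=14, value 21+38=59
- code.tar+sim.zip: size 5+6=11, value 21+28=49
Best: 75 pts.

75 pts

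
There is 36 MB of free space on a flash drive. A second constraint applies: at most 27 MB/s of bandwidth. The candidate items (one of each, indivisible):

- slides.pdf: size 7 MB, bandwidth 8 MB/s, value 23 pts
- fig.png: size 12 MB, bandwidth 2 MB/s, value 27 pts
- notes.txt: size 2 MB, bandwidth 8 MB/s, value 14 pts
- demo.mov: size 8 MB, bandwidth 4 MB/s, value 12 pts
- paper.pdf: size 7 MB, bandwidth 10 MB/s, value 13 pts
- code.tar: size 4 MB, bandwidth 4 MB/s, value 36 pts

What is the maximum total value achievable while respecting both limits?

112 pts

Feasible sets respecting both limits:
- slides.pdf+fig.png+notes.txt+demo.mov+code.tar: size 33, bandwidth 26, value 112
- slides.pdf+fig.png+notes.txt+code.tar: size 25, bandwidth 22, value 100
- slides.pdf+fig.png+paper.pdf+code.tar: size 30, bandwidth 24, value 99
Best: 112 pts.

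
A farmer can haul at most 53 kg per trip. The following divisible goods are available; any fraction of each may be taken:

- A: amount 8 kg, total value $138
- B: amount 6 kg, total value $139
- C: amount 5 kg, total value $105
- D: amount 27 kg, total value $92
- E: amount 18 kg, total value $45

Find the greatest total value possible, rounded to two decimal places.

Take in order of value per unit:
- B (139/6 per unit): all 6 → value 139, running total 139.00
- C (105/5 per unit): all 5 → value 105, running total 244.00
- A (138/8 per unit): all 8 → value 138, running total 382.00
- D (92/27 per unit): all 27 → value 92, running total 474.00
- E (45/18 per unit): 7 of 18 → value 7×45/18 = 17.5000, running total 491.50
Total 491.50.

491.50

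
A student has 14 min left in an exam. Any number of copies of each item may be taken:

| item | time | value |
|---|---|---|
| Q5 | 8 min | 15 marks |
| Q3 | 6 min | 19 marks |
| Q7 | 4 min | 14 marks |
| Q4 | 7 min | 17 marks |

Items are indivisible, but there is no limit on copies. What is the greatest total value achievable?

Best value-per-unit is Q7 at 14/4; filling with it alone gives 3×14 = 42.
Optimal mix: 1×Q3 + 2×Q7 → time 14, value 47.

47 marks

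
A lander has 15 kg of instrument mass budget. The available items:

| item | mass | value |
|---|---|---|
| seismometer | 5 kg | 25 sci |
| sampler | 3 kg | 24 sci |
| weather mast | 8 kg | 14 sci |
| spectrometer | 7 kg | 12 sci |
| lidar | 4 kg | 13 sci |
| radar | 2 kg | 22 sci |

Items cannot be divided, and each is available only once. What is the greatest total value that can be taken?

Check high-value combinations within 15 kg:
- seismometer+sampler+lidar+radar: mass 5+3+4+2=14, value 25+24+13+22=84
- seismometer+sampler+radar: mass 5+3+2=10, value 25+24+22=71
- seismometer+sampler+lidar: mass 5+3+4=12, value 25+24+13=62
- seismometer+sampler+spectrometer: mass 5+3+7=15, value 25+24+12=61
Best: 84 sci.

84 sci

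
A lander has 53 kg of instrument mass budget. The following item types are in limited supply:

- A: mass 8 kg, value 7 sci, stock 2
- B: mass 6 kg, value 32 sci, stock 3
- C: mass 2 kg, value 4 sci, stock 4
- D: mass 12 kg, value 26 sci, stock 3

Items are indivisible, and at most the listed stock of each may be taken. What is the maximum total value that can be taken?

164 sci

Top feasible selections:
- 3×B + 4×C + 2×D: mass 50, value 164
- 3×B + 3×C + 2×D: mass 48, value 160
- 1×A + 3×B + 1×C + 2×D: mass 52, value 159
- 3×B + 2×C + 2×D: mass 46, value 156
Best: 164 sci.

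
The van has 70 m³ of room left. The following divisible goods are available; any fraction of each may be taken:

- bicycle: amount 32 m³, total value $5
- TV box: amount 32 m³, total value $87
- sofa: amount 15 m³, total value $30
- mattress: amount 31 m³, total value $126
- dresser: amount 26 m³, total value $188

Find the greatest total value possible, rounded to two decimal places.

Take in order of value per unit:
- dresser (188/26 per unit): all 26 → value 188, running total 188.00
- mattress (126/31 per unit): all 31 → value 126, running total 314.00
- TV box (87/32 per unit): 13 of 32 → value 13×87/32 = 35.3438, running total 349.34
Total 349.34.

349.34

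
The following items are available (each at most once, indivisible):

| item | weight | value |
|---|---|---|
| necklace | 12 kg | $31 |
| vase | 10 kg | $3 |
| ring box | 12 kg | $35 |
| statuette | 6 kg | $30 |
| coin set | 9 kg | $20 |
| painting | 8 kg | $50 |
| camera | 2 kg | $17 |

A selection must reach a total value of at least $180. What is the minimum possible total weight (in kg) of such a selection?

49

Subsets with value ≥ 180, sorted by total weight:
- necklace+ring box+statuette+coin set+painting+camera: weight 49, value 183
- necklace+vase+ring box+statuette+coin set+painting+camera: weight 59, value 186
Minimum weight: 49 kg.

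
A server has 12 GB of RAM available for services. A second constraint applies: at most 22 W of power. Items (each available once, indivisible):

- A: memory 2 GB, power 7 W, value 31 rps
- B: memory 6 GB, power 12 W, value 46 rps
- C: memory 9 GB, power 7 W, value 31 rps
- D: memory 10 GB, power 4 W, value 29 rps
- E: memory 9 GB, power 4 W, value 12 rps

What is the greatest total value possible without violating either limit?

Feasible sets respecting both limits:
- A+B: memory 8, power 19, value 77
- A+C: memory 11, power 14, value 62
- A+D: memory 12, power 11, value 60
- B: memory 6, power 12, value 46
Best: 77 rps.

77 rps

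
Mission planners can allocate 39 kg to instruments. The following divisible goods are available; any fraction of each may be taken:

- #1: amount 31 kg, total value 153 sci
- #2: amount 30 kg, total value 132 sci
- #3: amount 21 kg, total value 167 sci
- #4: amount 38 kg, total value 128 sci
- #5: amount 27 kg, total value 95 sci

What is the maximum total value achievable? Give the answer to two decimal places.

255.84

Take in order of value per unit:
- #3 (167/21 per unit): all 21 → value 167, running total 167.00
- #1 (153/31 per unit): 18 of 31 → value 18×153/31 = 88.8387, running total 255.84
Total 255.84.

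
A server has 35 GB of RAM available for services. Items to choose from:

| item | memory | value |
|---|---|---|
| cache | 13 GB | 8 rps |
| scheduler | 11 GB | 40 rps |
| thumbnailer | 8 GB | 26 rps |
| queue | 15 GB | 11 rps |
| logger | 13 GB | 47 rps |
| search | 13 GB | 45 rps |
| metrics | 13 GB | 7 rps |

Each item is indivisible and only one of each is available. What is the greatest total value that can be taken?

Check high-value combinations within 35 GB:
- thumbnailer+logger+search: memory 8+13+13=34, value 26+47+45=118
- scheduler+thumbnailer+logger: memory 11+8+13=32, value 40+26+47=113
- scheduler+thumbnailer+search: memory 11+8+13=32, value 40+26+45=111
- logger+search: memory 13+13=26, value 47+45=92
Best: 118 rps.

118 rps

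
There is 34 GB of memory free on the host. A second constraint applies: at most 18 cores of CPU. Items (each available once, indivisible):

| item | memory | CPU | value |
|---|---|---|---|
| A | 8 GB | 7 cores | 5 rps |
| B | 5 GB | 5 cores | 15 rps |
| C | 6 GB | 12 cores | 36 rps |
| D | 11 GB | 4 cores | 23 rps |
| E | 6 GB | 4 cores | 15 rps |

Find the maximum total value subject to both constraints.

Feasible sets respecting both limits:
- C+D: memory 17, CPU 16, value 59
- B+D+E: memory 22, CPU 13, value 53
- B+C: memory 11, CPU 17, value 51
Best: 59 rps.

59 rps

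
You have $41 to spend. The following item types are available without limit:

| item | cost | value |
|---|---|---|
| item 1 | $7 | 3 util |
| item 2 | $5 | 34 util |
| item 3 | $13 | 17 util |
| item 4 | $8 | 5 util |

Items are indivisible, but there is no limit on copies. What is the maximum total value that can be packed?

Best value-per-unit is item 2 at 34/5, and filling with it alone uses cost 8×5=40. No mix of the others beats 8×34 = 272.

272 util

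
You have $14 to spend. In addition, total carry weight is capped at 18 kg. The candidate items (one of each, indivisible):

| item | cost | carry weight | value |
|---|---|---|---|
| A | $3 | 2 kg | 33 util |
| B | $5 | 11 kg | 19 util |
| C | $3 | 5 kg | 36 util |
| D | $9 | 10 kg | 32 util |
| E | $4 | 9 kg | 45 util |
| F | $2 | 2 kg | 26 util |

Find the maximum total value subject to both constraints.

140 util

Feasible sets respecting both limits:
- A+C+E+F: cost 12, carry weight 18, value 140
- A+C+E: cost 10, carry weight 16, value 114
- C+E+F: cost 9, carry weight 16, value 107
Best: 140 util.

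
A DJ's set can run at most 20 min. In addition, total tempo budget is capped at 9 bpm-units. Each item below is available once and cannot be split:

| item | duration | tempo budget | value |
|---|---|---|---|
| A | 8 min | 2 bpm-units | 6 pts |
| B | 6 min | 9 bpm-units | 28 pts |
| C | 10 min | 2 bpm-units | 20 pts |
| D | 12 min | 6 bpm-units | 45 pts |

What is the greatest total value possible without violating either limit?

51 pts

Feasible sets respecting both limits:
- A+D: duration 20, tempo budget 8, value 51
- D: duration 12, tempo budget 6, value 45
- B: duration 6, tempo budget 9, value 28
Best: 51 pts.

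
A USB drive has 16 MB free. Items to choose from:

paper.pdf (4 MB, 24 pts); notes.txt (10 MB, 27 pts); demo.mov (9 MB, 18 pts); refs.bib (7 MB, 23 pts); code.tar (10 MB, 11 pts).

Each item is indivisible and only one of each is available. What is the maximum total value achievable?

This is a 0/1 knapsack; check combinations near the capacity.
- paper.pdf+notes.txt: size 4+10=14, value 24+27=51
- paper.pdf+refs.bib: size 4+7=11, value 24+23=47
- paper.pdf+demo.mov: size 4+9=13, value 24+18=42
Best: 51 pts.

51 pts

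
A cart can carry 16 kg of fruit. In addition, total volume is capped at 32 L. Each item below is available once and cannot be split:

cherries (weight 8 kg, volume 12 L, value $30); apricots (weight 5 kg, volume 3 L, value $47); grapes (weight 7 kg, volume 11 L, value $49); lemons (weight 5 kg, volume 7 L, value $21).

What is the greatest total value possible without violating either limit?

$96

Feasible sets respecting both limits:
- apricots+grapes: weight 12, volume 14, value 96
- cherries+grapes: weight 15, volume 23, value 79
- cherries+apricots: weight 13, volume 15, value 77
- grapes+lemons: weight 12, volume 18, value 70
Best: $96.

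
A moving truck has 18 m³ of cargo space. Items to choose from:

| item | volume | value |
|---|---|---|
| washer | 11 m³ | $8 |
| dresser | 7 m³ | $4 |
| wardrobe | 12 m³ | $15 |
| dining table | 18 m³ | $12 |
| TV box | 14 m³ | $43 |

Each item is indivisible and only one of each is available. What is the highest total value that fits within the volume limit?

$43

Check high-value combinations within 18 m³:
- TV box: volume 14, value 43
- wardrobe: volume 12, value 15
- washer+dresser: volume 11+7=18, value 8+4=12
Best: $43.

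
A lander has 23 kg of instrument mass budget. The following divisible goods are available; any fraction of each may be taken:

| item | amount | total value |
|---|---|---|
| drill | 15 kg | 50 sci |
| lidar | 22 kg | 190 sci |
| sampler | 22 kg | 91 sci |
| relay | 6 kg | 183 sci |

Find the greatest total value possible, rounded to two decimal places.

329.82

Take in order of value per unit:
- relay (183/6 per unit): all 6 → value 183, running total 183.00
- lidar (190/22 per unit): 17 of 22 → value 17×190/22 = 146.8182, running total 329.82
Total 329.82.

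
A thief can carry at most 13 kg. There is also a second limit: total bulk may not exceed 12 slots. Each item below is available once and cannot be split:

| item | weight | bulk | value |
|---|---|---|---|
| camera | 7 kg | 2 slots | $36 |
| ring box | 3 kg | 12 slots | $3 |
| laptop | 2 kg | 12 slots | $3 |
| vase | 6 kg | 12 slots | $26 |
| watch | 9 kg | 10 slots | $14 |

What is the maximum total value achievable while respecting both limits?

$36

Feasible sets respecting both limits:
- camera: weight 7, bulk 2, value 36
- vase: weight 6, bulk 12, value 26
- watch: weight 9, bulk 10, value 14
Best: $36.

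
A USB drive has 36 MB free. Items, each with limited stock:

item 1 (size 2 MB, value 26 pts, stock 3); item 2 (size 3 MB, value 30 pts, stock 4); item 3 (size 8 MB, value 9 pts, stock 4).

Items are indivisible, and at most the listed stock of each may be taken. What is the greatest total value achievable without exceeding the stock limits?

Best selections within size 36 and stock limits:
- 3×item 1 + 4×item 2 + 2×item 3: size 34, value 216
- 3×item 1 + 4×item 2 + 1×item 3: size 26, value 207
Best: 216 pts.

216 pts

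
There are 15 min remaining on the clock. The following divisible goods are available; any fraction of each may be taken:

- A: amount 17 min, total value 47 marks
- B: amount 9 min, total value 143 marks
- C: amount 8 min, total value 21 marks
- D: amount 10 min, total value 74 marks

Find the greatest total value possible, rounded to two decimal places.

Take in order of value per unit:
- B (143/9 per unit): all 9 → value 143, running total 143.00
- D (74/10 per unit): 6 of 10 → value 6×74/10 = 44.4000, running total 187.40
Total 187.40.

187.40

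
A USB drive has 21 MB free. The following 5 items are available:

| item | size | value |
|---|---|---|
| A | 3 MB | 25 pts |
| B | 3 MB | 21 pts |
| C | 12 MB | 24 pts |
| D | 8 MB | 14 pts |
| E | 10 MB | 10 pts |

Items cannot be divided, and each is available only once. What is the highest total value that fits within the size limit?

70 pts

Check high-value combinations within 21 MB:
- A+B+C: size 3+3+12=18, value 25+21+24=70
- A+B+D: size 3+3+8=14, value 25+21+14=60
- A+B+E: size 3+3+10=16, value 25+21+10=56
Best: 70 pts.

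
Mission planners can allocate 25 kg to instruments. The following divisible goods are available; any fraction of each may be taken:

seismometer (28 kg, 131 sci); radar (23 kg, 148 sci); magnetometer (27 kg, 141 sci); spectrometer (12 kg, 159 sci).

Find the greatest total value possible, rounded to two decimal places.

242.65

Take in order of value per unit:
- spectrometer (159/12 per unit): all 12 → value 159, running total 159.00
- radar (148/23 per unit): 13 of 23 → value 13×148/23 = 83.6522, running total 242.65
Total 242.65.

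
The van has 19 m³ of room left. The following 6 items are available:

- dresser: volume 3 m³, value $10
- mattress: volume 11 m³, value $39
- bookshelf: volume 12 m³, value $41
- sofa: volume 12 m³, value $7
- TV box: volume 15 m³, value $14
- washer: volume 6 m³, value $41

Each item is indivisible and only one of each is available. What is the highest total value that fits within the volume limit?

Check high-value combinations within 19 m³:
- bookshelf+washer: volume 12+6=18, value 41+41=82
- mattress+washer: volume 11+6=17, value 39+41=80
- dresser+washer: volume 3+6=9, value 10+41=51
Best: $82.

$82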